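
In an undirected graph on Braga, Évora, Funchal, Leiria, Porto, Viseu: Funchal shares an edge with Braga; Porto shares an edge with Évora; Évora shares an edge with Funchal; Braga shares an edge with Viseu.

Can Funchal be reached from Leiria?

No

Leiria has no edges, so nothing is reachable from it.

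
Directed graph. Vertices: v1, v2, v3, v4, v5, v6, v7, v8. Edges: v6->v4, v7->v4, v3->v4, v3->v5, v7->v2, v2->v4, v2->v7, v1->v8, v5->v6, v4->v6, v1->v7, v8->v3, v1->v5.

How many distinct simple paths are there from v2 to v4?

v2→v4
v2→v7→v4

2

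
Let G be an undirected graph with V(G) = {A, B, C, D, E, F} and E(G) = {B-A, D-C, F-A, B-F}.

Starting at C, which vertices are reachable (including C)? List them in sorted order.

C, D

Start at C.
Its neighbours: D.
Nothing further is reachable.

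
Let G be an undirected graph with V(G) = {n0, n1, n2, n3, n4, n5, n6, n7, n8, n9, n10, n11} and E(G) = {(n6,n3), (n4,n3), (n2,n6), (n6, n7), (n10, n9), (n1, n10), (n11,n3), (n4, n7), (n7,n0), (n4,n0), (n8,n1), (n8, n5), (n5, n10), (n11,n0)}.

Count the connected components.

2

From n0: component {n0, n2, n3, n4, n6, n7, n11}.
From n1: component {n1, n5, n8, n9, n10}.
That's 2 components.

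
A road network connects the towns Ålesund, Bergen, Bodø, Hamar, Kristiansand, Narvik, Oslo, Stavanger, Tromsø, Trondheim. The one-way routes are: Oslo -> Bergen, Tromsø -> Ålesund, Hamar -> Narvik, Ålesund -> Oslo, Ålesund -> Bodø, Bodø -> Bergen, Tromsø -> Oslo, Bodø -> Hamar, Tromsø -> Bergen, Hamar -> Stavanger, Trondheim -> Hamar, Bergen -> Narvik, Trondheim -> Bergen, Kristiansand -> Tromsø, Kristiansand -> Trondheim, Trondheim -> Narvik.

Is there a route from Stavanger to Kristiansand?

Stavanger has no outgoing edges, so nothing is reachable from it.

No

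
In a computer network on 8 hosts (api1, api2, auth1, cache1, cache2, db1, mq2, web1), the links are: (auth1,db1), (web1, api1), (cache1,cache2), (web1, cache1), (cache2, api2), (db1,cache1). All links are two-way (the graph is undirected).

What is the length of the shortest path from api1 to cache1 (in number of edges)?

2

Distance 0: api1.
Distance 1: web1.
Distance 2: cache1 — contains cache1.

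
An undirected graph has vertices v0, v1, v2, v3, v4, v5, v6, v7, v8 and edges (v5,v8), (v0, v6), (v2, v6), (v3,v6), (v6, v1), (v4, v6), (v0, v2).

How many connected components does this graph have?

From v0: component {v0, v1, v2, v3, v4, v6}.
From v5: component {v5, v8}.
From v7: component {v7}.
That's 3 components.

3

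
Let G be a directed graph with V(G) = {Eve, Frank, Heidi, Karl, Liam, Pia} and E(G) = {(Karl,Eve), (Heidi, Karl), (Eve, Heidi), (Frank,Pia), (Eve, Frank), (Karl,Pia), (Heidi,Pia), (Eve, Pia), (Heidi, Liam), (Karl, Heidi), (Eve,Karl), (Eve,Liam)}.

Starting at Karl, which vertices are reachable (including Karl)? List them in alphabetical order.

Start at Karl.
Its neighbours: Eve, Heidi, Pia.
Then their neighbours: Frank, Liam.
Every vertex is now reached.

Eve, Frank, Heidi, Karl, Liam, Pia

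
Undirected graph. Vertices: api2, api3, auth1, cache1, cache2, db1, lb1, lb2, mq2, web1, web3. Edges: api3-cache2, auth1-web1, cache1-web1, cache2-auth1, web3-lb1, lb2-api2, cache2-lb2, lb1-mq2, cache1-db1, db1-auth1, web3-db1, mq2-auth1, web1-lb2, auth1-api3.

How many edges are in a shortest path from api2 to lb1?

5

Distance 0: api2.
Distance 1: lb2.
Distance 2: cache2, web1.
Distance 3: api3, auth1, cache1.
Distance 4: db1, mq2.
Distance 5: lb1, web3 — contains lb1.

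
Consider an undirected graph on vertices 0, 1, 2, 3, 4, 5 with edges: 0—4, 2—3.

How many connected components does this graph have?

From 0: component {0, 4}.
From 1: component {1}.
From 2: component {2, 3}.
From 5: component {5}.
That's 4 components.

4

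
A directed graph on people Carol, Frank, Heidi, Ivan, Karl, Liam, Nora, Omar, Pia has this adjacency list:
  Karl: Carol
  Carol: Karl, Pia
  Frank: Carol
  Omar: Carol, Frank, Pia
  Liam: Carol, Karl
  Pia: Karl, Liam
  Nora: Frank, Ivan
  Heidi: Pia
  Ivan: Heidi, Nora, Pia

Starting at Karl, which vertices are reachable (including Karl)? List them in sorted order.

Carol, Karl, Liam, Pia

Start at Karl.
Its neighbours: Carol.
Then their neighbours: Pia.
Then next layer: Liam.
Nothing further is reachable.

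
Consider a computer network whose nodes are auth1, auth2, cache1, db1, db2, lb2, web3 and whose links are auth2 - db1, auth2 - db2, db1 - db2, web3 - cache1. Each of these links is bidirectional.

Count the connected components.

4

From auth1: component {auth1}.
From auth2: component {auth2, db1, db2}.
From cache1: component {cache1, web3}.
From lb2: component {lb2}.
That's 4 components.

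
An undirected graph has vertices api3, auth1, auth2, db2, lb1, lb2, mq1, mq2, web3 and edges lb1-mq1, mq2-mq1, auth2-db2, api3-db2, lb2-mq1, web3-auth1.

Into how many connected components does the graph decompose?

3

From api3: component {api3, auth2, db2}.
From auth1: component {auth1, web3}.
From lb1: component {lb1, lb2, mq1, mq2}.
That's 3 components.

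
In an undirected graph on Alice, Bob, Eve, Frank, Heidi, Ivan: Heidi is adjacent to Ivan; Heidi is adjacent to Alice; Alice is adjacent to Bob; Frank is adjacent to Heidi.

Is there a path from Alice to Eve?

Explore from Alice.
Distance 1: reach Bob, Heidi.
Distance 2: reach Frank, Ivan.
The search is exhausted without reaching Eve; it lies in a different component.

No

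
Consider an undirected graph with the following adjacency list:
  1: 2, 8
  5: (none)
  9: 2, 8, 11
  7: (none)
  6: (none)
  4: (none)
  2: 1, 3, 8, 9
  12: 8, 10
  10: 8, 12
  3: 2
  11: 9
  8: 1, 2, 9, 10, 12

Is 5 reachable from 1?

No

Explore from 1.
Distance 1: reach 2, 8.
Distance 2: reach 3, 9, 10, 12.
Distance 3: reach 11.
The search is exhausted without reaching 5; it lies in a different component.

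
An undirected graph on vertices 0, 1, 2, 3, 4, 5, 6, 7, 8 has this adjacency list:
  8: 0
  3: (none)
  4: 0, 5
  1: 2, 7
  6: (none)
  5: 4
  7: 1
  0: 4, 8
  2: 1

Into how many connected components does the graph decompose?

4

From 0: component {0, 4, 5, 8}.
From 1: component {1, 2, 7}.
From 3: component {3}.
From 6: component {6}.
That's 4 components.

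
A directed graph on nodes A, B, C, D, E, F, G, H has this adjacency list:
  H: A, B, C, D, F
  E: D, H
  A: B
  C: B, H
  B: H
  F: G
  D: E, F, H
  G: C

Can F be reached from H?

Yes

Explore from H.
Distance 1: reach A, B, C, D, F.
Found F.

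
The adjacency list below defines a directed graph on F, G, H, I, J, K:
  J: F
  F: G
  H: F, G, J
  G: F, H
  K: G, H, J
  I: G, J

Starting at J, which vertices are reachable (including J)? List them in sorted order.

Start at J.
Its neighbours: F.
Then their neighbours: G.
Then next layer: H.
Nothing further is reachable.

F, G, H, J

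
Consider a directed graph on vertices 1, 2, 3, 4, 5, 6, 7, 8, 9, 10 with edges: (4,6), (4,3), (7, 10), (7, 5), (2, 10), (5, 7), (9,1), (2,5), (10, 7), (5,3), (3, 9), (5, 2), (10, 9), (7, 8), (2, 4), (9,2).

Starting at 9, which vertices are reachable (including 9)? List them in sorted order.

Start at 9.
Its neighbours: 1, 2.
Then their neighbours: 4, 5, 10.
Then next layer: 3, 6, 7.
Then next layer: 8.
Every vertex is now reached.

1, 2, 3, 4, 5, 6, 7, 8, 9, 10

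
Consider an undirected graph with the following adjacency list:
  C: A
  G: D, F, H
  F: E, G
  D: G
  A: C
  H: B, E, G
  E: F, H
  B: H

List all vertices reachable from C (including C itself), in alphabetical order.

A, C

Start at C.
Its neighbours: A.
Nothing further is reachable.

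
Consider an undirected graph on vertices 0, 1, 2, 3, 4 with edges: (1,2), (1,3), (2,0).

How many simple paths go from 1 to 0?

1

1–2–0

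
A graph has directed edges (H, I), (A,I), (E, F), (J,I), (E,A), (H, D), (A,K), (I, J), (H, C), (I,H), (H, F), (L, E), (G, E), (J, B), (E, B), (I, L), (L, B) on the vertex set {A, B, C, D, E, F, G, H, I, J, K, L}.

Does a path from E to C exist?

Explore from E.
Distance 1: reach A, B, F.
Distance 2: reach I, K.
Distance 3: reach H, J, L.
Distance 4: reach C, D.
Found C.

Yes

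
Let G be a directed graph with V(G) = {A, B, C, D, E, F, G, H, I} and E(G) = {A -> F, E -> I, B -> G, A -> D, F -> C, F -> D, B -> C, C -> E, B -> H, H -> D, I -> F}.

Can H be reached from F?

Explore from F.
Distance 1: reach C, D.
Distance 2: reach E.
Distance 3: reach I.
The search from F is exhausted; no directed path reaches H.

No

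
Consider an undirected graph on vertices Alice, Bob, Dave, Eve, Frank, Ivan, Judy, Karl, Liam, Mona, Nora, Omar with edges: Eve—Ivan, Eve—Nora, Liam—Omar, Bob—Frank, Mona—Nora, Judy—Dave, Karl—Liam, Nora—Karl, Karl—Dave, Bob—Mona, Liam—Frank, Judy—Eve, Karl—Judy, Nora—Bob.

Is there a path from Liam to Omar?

Explore from Liam.
Distance 1: reach Frank, Karl, Omar.
Found Omar.

Yes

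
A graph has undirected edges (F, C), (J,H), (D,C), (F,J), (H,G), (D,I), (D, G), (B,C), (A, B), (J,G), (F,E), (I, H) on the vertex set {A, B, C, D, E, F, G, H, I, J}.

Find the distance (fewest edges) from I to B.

Distance 0: I.
Distance 1: D, H.
Distance 2: C, G, J.
Distance 3: B, F — contains B.

3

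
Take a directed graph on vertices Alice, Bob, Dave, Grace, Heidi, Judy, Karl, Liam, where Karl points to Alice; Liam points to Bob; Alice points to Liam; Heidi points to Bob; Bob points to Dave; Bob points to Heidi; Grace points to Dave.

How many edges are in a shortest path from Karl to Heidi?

4

Distance 0: Karl.
Distance 1: Alice.
Distance 2: Liam.
Distance 3: Bob.
Distance 4: Dave, Heidi — contains Heidi.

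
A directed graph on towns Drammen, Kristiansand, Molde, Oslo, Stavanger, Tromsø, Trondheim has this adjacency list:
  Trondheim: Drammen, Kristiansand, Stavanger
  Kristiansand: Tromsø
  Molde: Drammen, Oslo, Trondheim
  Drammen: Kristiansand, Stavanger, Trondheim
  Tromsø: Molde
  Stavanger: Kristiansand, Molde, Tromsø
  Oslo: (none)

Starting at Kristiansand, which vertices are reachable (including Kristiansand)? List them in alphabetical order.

Drammen, Kristiansand, Molde, Oslo, Stavanger, Tromsø, Trondheim

Start at Kristiansand.
Its neighbours: Tromsø.
Then their neighbours: Molde.
Then next layer: Drammen, Oslo, Trondheim.
Then next layer: Stavanger.
Every vertex is now reached.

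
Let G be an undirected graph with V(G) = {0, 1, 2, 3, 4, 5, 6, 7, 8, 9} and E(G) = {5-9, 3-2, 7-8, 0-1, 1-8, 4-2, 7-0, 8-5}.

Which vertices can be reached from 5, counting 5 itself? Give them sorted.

0, 1, 5, 7, 8, 9

Start at 5.
Its neighbours: 8, 9.
Then their neighbours: 1, 7.
Then next layer: 0.
Nothing further is reachable.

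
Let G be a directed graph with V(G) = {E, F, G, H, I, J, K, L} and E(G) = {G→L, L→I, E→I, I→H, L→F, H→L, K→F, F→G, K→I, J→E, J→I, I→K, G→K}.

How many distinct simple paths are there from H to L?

H→L

1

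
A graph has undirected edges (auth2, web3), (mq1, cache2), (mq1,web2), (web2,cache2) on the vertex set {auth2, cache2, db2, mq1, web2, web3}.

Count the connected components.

From auth2: component {auth2, web3}.
From cache2: component {cache2, mq1, web2}.
From db2: component {db2}.
That's 3 components.

3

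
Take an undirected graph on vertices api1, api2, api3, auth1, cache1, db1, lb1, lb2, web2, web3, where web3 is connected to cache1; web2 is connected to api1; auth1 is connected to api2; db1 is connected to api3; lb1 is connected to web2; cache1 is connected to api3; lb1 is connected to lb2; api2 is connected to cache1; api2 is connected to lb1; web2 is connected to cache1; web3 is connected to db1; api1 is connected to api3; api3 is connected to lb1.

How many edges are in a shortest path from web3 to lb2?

4

Distance 0: web3.
Distance 1: cache1, db1.
Distance 2: api2, api3, web2.
Distance 3: api1, auth1, lb1.
Distance 4: lb2 — contains lb2.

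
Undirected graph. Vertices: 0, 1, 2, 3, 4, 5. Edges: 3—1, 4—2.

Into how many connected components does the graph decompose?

From 0: component {0}.
From 1: component {1, 3}.
From 2: component {2, 4}.
From 5: component {5}.
That's 4 components.

4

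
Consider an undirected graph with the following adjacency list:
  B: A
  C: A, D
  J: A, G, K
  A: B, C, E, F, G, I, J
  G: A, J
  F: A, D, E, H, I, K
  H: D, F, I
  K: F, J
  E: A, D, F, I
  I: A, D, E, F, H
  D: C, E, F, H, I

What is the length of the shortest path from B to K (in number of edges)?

3

Distance 0: B.
Distance 1: A.
Distance 2: C, E, F, G, I, J.
Distance 3: D, H, K — contains K.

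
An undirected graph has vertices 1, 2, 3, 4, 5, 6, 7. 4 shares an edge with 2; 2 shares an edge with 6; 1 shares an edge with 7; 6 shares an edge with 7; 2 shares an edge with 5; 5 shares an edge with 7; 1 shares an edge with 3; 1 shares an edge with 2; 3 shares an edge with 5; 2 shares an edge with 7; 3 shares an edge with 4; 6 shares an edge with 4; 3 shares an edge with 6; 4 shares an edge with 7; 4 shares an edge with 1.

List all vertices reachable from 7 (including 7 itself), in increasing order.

Start at 7.
Its neighbours: 1, 2, 4, 5, 6.
Then their neighbours: 3.
Every vertex is now reached.

1, 2, 3, 4, 5, 6, 7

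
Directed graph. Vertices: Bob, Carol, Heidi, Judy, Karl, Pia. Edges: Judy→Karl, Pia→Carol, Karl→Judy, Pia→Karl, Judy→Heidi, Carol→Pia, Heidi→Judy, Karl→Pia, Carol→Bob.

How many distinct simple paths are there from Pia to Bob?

Pia→Carol→Bob

1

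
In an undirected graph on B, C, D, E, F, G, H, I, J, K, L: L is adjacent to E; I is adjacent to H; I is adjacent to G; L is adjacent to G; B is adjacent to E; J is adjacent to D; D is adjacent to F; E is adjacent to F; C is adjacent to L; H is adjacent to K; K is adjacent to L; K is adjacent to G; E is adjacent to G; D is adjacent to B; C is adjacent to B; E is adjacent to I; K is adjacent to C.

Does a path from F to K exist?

Explore from F.
Distance 1: reach D, E.
Distance 2: reach B, G, I, J, L.
Distance 3: reach C, H, K.
Found K.

Yes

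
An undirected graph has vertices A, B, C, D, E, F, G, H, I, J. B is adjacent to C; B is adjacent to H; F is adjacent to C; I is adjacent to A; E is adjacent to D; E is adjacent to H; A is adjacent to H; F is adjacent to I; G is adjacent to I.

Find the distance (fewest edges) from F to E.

Distance 0: F.
Distance 1: C, I.
Distance 2: A, B, G.
Distance 3: H.
Distance 4: E — contains E.

4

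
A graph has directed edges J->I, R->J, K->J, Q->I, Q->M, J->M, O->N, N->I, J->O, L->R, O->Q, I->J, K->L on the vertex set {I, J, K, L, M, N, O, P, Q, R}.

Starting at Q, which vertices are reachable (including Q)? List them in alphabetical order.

I, J, M, N, O, Q

Start at Q.
Its neighbours: I, M.
Then their neighbours: J.
Then next layer: O.
Then next layer: N.
Nothing further is reachable.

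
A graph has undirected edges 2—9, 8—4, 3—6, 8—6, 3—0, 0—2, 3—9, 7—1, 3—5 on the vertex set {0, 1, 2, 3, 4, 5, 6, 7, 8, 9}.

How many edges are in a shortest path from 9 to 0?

Distance 0: 9.
Distance 1: 2, 3.
Distance 2: 0, 5, 6 — contains 0.

2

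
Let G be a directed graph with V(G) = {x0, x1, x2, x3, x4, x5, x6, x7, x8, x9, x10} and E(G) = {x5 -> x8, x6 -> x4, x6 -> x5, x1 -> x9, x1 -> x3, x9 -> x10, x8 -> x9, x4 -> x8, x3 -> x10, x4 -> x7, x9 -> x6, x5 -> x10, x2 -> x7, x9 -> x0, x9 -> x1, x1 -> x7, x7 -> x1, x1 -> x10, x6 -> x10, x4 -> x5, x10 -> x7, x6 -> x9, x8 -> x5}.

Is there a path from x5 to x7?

Yes

Explore from x5.
Distance 1: reach x8, x10.
Distance 2: reach x7, x9.
Found x7.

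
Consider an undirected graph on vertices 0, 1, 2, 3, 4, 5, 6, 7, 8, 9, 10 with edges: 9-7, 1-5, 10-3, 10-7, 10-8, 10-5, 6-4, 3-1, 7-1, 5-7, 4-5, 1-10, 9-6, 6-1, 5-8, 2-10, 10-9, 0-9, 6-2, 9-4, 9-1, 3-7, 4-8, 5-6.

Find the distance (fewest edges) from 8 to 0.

3

Distance 0: 8.
Distance 1: 4, 5, 10.
Distance 2: 1, 2, 3, 6, 7, 9.
Distance 3: 0 — contains 0.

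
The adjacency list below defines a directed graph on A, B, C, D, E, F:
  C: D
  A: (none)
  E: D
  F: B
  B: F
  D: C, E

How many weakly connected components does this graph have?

From A: component {A}.
From B: component {B, F}.
From C: component {C, D, E}.
That's 3 components.

3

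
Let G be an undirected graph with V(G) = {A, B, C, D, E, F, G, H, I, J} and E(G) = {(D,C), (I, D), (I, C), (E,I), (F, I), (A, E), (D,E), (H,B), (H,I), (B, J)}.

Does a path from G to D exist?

No

G has no edges, so nothing is reachable from it.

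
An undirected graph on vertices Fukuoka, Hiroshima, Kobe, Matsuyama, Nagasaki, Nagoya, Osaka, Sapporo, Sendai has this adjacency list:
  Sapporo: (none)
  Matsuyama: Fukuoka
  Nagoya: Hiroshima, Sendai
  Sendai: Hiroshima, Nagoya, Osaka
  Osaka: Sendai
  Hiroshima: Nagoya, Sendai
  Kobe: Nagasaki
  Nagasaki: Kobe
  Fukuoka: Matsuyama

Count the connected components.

From Fukuoka: component {Fukuoka, Matsuyama}.
From Hiroshima: component {Hiroshima, Nagoya, Osaka, Sendai}.
From Kobe: component {Kobe, Nagasaki}.
From Sapporo: component {Sapporo}.
That's 4 components.

4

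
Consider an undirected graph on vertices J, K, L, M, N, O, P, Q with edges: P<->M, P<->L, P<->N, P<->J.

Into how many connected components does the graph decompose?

4

From J: component {J, L, M, N, P}.
From K: component {K}.
From O: component {O}.
From Q: component {Q}.
That's 4 components.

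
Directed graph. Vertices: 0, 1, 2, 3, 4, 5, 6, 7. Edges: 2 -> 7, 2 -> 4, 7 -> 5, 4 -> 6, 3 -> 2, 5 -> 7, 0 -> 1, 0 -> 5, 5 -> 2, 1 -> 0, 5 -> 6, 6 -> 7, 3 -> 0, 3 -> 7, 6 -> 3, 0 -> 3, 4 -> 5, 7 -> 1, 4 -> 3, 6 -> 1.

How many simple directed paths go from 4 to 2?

19

4→3→0→5→2
4→3→2
4→3→7→1→0→5→2
4→3→7→5→2
4→5→2
4→5→6→1→0→3→2
4→5→6→3→2
4→5→6→7→1→0→3→2
... and 11 more.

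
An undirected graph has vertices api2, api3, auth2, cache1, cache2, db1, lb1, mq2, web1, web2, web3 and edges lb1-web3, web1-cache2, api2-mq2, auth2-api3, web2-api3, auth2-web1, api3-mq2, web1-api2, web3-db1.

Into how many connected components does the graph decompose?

3

From api2: component {api2, api3, auth2, cache2, mq2, web1, web2}.
From cache1: component {cache1}.
From db1: component {db1, lb1, web3}.
That's 3 components.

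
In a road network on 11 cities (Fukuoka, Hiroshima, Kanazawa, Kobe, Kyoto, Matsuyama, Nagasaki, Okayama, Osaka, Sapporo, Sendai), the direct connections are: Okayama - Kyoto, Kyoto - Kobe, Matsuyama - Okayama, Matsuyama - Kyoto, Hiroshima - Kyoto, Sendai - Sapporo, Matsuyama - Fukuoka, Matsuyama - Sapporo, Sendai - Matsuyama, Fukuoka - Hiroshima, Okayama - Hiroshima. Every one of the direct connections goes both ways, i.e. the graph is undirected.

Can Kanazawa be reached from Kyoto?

Explore from Kyoto.
Distance 1: reach Hiroshima, Kobe, Matsuyama, Okayama.
Distance 2: reach Fukuoka, Sapporo, Sendai.
The search is exhausted without reaching Kanazawa; it lies in a different component.

No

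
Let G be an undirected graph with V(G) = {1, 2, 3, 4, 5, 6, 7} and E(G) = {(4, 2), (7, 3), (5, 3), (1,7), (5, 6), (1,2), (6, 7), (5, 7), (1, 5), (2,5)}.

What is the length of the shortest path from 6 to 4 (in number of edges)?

Distance 0: 6.
Distance 1: 5, 7.
Distance 2: 1, 2, 3.
Distance 3: 4 — contains 4.

3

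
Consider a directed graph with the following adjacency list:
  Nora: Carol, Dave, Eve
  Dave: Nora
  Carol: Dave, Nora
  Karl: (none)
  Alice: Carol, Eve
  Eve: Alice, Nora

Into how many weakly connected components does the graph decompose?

2

From Alice: component {Alice, Carol, Dave, Eve, Nora}.
From Karl: component {Karl}.
That's 2 components.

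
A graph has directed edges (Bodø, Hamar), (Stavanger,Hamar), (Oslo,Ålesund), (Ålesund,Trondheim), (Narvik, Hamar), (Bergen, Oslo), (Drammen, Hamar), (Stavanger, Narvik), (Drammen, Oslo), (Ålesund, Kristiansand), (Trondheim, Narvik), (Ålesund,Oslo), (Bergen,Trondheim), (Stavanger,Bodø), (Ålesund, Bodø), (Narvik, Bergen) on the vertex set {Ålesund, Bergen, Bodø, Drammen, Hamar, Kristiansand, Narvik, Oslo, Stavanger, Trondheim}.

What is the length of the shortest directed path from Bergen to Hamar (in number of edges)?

3

Distance 0: Bergen.
Distance 1: Oslo, Trondheim.
Distance 2: Ålesund, Narvik.
Distance 3: Bodø, Hamar, Kristiansand — contains Hamar.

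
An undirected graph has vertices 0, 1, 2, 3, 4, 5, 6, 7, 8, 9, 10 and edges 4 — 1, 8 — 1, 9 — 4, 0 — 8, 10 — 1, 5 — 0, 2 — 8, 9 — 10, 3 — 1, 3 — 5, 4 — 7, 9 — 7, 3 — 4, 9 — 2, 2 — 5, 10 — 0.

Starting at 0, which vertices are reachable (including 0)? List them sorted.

0, 1, 2, 3, 4, 5, 7, 8, 9, 10

Start at 0.
Its neighbours: 5, 8, 10.
Then their neighbours: 1, 2, 3, 9.
Then next layer: 4, 7.
Nothing further is reachable.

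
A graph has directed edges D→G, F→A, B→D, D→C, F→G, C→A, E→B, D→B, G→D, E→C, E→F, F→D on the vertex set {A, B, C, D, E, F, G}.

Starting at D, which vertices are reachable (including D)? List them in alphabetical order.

A, B, C, D, G

Start at D.
Its neighbours: B, C, G.
Then their neighbours: A.
Nothing further is reachable.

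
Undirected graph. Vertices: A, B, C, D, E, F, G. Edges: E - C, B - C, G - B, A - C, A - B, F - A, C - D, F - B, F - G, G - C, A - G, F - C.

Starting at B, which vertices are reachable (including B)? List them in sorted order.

A, B, C, D, E, F, G

Start at B.
Its neighbours: A, C, F, G.
Then their neighbours: D, E.
Every vertex is now reached.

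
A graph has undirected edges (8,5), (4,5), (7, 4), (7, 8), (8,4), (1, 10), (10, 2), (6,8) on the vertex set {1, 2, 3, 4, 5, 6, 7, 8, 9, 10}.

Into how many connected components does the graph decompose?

4

From 1: component {1, 2, 10}.
From 3: component {3}.
From 4: component {4, 5, 6, 7, 8}.
From 9: component {9}.
That's 4 components.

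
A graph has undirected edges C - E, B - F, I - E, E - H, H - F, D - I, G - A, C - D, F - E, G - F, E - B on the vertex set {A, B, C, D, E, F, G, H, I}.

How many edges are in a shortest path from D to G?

Distance 0: D.
Distance 1: C, I.
Distance 2: E.
Distance 3: B, F, H.
Distance 4: G — contains G.

4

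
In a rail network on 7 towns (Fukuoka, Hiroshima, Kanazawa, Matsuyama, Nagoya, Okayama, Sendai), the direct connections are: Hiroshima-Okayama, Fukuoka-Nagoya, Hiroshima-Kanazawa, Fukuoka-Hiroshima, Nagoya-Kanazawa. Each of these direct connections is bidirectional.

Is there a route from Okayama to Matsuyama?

No

Explore from Okayama.
Distance 1: reach Hiroshima.
Distance 2: reach Fukuoka, Kanazawa.
Distance 3: reach Nagoya.
The search is exhausted without reaching Matsuyama; it lies in a different component.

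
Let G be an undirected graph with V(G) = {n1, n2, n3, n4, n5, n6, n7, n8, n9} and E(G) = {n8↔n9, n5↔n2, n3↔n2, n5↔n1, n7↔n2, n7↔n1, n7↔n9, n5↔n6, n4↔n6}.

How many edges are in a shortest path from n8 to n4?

Distance 0: n8.
Distance 1: n9.
Distance 2: n7.
Distance 3: n1, n2.
Distance 4: n3, n5.
Distance 5: n6.
Distance 6: n4 — contains n4.

6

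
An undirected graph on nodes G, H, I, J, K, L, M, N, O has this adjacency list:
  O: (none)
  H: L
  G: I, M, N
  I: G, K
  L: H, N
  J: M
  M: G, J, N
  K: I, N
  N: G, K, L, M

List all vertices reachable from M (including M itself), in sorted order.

G, H, I, J, K, L, M, N

Start at M.
Its neighbours: G, J, N.
Then their neighbours: I, K, L.
Then next layer: H.
Nothing further is reachable.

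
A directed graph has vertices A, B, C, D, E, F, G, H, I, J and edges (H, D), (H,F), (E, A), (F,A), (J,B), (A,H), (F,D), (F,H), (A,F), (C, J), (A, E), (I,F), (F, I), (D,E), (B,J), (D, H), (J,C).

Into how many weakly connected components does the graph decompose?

From A: component {A, D, E, F, H, I}.
From B: component {B, C, J}.
From G: component {G}.
That's 3 components.

3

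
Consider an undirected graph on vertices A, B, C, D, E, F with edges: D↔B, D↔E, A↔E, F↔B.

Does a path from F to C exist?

Explore from F.
Distance 1: reach B.
Distance 2: reach D.
Distance 3: reach E.
Distance 4: reach A.
The search is exhausted without reaching C; it lies in a different component.

No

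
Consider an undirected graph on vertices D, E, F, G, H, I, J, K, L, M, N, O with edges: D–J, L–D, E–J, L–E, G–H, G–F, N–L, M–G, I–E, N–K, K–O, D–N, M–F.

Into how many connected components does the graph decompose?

From D: component {D, E, I, J, K, L, N, O}.
From F: component {F, G, H, M}.
That's 2 components.

2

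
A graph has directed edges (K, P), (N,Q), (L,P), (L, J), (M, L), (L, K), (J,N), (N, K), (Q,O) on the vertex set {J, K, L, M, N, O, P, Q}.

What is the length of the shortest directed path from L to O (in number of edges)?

Distance 0: L.
Distance 1: J, K, P.
Distance 2: N.
Distance 3: Q.
Distance 4: O — contains O.

4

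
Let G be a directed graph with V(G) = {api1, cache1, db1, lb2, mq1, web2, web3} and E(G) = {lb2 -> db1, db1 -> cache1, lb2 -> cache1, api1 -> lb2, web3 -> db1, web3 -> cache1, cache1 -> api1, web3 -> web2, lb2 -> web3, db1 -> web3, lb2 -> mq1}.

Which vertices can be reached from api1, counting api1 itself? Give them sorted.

api1, cache1, db1, lb2, mq1, web2, web3

Start at api1.
Its neighbours: lb2.
Then their neighbours: cache1, db1, mq1, web3.
Then next layer: web2.
Every vertex is now reached.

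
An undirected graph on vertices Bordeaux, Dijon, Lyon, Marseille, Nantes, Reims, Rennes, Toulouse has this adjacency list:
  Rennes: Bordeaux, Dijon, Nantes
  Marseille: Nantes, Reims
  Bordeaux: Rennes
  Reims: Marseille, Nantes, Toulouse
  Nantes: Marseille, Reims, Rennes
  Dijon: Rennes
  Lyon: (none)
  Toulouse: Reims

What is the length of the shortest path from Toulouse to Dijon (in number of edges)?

Distance 0: Toulouse.
Distance 1: Reims.
Distance 2: Marseille, Nantes.
Distance 3: Rennes.
Distance 4: Bordeaux, Dijon — contains Dijon.

4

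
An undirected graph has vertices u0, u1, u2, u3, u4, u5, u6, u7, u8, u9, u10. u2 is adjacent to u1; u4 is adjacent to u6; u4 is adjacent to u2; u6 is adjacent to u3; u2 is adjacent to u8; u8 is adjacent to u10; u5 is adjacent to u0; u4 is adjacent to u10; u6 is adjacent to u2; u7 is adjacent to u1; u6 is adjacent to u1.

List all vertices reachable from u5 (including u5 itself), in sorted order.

u0, u5

Start at u5.
Its neighbours: u0.
Nothing further is reachable.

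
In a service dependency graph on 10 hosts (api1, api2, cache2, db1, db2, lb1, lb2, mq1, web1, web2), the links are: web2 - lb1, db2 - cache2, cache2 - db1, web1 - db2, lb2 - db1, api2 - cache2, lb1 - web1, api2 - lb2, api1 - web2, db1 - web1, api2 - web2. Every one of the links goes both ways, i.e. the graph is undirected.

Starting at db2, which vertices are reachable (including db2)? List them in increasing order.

Start at db2.
Its neighbours: cache2, web1.
Then their neighbours: api2, db1, lb1.
Then next layer: lb2, web2.
Then next layer: api1.
Nothing further is reachable.

api1, api2, cache2, db1, db2, lb1, lb2, web1, web2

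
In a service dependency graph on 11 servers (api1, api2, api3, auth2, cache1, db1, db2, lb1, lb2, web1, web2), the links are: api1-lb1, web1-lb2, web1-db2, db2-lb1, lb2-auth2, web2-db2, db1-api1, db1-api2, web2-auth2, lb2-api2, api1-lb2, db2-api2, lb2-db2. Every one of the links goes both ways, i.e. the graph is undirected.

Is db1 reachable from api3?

api3 has no edges, so nothing is reachable from it.

No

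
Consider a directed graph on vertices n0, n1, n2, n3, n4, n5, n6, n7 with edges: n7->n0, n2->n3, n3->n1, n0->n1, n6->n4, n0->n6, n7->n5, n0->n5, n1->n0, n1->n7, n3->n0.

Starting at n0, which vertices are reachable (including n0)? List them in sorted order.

n0, n1, n4, n5, n6, n7

Start at n0.
Its neighbours: n1, n5, n6.
Then their neighbours: n4, n7.
Nothing further is reachable.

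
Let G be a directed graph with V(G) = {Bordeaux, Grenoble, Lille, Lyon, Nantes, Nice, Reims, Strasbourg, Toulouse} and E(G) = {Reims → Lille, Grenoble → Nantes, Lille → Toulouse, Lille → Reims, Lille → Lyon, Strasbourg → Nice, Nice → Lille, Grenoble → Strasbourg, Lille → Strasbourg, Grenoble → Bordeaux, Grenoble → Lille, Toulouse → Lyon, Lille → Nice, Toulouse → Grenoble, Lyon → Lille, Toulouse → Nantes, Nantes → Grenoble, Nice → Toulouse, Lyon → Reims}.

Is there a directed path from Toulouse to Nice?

Yes

Explore from Toulouse.
Distance 1: reach Grenoble, Lyon, Nantes.
Distance 2: reach Bordeaux, Lille, Reims, Strasbourg.
Distance 3: reach Nice.
Found Nice.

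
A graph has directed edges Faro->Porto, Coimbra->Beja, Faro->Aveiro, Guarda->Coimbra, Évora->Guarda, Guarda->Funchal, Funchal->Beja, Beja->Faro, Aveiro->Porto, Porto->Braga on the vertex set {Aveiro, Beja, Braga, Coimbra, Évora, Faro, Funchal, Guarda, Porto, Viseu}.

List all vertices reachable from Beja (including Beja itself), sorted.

Start at Beja.
Its neighbours: Faro.
Then their neighbours: Aveiro, Porto.
Then next layer: Braga.
Nothing further is reachable.

Aveiro, Beja, Braga, Faro, Porto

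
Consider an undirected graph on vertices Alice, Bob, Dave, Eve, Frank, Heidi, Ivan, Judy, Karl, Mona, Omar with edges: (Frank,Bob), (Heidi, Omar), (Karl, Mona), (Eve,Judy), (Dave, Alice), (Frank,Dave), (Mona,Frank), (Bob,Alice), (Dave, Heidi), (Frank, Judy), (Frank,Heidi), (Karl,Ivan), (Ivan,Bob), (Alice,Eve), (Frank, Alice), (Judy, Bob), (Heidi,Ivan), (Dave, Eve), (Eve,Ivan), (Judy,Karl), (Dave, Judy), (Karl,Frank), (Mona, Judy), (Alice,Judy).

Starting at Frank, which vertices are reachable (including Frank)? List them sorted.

Alice, Bob, Dave, Eve, Frank, Heidi, Ivan, Judy, Karl, Mona, Omar

Start at Frank.
Its neighbours: Alice, Bob, Dave, Heidi, Judy, Karl, Mona.
Then their neighbours: Eve, Ivan, Omar.
Every vertex is now reached.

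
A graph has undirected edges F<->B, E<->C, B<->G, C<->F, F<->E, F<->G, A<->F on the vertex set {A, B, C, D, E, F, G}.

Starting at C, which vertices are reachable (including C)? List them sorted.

A, B, C, E, F, G

Start at C.
Its neighbours: E, F.
Then their neighbours: A, B, G.
Nothing further is reachable.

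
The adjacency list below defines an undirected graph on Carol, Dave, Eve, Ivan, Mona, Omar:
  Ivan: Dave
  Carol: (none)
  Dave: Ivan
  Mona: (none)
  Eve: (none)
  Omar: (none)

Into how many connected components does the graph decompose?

From Carol: component {Carol}.
From Dave: component {Dave, Ivan}.
From Eve: component {Eve}.
From Mona: component {Mona}.
From Omar: component {Omar}.
That's 5 components.

5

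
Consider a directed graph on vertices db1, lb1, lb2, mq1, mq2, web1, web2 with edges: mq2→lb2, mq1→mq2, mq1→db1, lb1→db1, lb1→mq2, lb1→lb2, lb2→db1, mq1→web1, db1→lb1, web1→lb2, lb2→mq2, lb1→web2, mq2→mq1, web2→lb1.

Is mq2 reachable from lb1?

Yes

Explore from lb1.
Distance 1: reach db1, lb2, mq2, web2.
Found mq2.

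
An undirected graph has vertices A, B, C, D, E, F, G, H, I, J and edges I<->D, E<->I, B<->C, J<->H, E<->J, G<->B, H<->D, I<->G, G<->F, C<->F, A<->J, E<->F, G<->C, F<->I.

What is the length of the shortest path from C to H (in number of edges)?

4

Distance 0: C.
Distance 1: B, F, G.
Distance 2: E, I.
Distance 3: D, J.
Distance 4: A, H — contains H.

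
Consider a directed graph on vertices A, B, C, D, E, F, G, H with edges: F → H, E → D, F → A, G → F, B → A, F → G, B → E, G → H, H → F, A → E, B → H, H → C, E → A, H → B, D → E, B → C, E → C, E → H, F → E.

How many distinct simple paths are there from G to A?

G→F→A
G→F→E→A
G→F→E→H→B→A
G→F→H→B→A
G→F→H→B→E→A
G→H→B→A
G→H→B→E→A
G→H→F→A
G→H→F→E→A

9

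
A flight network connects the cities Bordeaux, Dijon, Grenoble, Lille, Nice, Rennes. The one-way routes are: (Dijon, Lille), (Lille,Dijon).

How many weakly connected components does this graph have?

From Bordeaux: component {Bordeaux}.
From Dijon: component {Dijon, Lille}.
From Grenoble: component {Grenoble}.
From Nice: component {Nice}.
From Rennes: component {Rennes}.
That's 5 components.

5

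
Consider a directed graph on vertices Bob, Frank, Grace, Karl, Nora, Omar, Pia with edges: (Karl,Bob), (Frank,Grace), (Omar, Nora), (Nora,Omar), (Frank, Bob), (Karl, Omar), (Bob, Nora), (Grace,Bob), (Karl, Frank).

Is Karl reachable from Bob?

Explore from Bob.
Distance 1: reach Nora.
Distance 2: reach Omar.
The search from Bob is exhausted; no directed path reaches Karl.

No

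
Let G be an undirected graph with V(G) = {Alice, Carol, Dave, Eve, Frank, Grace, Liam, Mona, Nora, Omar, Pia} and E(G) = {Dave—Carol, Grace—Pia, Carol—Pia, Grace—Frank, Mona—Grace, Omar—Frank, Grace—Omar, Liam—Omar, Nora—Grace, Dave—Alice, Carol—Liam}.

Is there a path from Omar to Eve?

No

Explore from Omar.
Distance 1: reach Frank, Grace, Liam.
Distance 2: reach Carol, Mona, Nora, Pia.
Distance 3: reach Dave.
Distance 4: reach Alice.
The search is exhausted without reaching Eve; it lies in a different component.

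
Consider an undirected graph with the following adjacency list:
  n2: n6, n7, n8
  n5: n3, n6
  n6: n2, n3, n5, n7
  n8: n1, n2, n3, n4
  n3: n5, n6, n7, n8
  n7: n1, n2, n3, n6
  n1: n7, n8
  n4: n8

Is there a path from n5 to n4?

Explore from n5.
Distance 1: reach n3, n6.
Distance 2: reach n2, n7, n8.
Distance 3: reach n1, n4.
Found n4.

Yes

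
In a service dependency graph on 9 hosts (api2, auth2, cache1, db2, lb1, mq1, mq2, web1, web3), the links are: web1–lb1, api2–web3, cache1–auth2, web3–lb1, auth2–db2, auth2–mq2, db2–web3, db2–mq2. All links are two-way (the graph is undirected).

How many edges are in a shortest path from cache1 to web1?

Distance 0: cache1.
Distance 1: auth2.
Distance 2: db2, mq2.
Distance 3: web3.
Distance 4: api2, lb1.
Distance 5: web1 — contains web1.

5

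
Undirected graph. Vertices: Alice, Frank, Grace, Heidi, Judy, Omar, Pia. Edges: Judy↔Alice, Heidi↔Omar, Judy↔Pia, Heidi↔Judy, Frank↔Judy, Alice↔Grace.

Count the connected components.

1

From Alice: component {Alice, Frank, Grace, Heidi, Judy, Omar, Pia}.
That's 1 component.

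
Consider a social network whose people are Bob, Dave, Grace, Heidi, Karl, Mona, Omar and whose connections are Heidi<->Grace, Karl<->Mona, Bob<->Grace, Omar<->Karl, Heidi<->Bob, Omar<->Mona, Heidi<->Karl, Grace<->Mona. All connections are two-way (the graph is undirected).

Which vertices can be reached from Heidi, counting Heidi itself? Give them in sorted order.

Start at Heidi.
Its neighbours: Bob, Grace, Karl.
Then their neighbours: Mona, Omar.
Nothing further is reachable.

Bob, Grace, Heidi, Karl, Mona, Omar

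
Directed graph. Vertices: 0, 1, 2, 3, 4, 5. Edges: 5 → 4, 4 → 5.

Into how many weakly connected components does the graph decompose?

5

From 0: component {0}.
From 1: component {1}.
From 2: component {2}.
From 3: component {3}.
From 4: component {4, 5}.
That's 5 components.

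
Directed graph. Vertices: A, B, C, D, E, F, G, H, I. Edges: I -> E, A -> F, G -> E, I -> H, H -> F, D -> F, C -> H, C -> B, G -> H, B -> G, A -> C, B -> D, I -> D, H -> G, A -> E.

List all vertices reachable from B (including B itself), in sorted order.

Start at B.
Its neighbours: D, G.
Then their neighbours: E, F, H.
Nothing further is reachable.

B, D, E, F, G, H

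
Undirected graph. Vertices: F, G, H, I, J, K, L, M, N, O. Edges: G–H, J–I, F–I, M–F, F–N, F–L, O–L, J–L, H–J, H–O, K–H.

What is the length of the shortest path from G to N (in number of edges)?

Distance 0: G.
Distance 1: H.
Distance 2: J, K, O.
Distance 3: I, L.
Distance 4: F.
Distance 5: M, N — contains N.

5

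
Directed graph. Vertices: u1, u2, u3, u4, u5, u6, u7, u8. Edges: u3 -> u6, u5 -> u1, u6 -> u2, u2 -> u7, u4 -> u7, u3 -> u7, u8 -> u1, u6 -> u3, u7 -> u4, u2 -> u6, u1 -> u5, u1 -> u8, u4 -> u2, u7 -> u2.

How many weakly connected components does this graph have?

From u1: component {u1, u5, u8}.
From u2: component {u2, u3, u4, u6, u7}.
That's 2 components.

2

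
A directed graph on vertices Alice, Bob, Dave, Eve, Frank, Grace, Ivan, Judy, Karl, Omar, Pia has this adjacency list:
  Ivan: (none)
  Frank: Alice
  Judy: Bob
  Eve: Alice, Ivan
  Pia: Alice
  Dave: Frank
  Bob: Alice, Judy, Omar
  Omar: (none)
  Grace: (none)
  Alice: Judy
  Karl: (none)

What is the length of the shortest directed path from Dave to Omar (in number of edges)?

5

Distance 0: Dave.
Distance 1: Frank.
Distance 2: Alice.
Distance 3: Judy.
Distance 4: Bob.
Distance 5: Omar — contains Omar.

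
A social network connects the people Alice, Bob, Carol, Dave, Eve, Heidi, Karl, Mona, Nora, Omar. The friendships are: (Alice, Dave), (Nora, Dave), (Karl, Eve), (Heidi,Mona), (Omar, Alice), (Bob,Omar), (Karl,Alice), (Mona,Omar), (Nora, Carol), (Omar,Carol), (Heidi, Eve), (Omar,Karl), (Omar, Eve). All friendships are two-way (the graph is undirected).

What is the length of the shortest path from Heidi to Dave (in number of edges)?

4

Distance 0: Heidi.
Distance 1: Eve, Mona.
Distance 2: Karl, Omar.
Distance 3: Alice, Bob, Carol.
Distance 4: Dave, Nora — contains Dave.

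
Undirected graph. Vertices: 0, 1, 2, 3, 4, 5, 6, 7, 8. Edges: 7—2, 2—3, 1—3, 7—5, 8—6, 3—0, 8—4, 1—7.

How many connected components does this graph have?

From 0: component {0, 1, 2, 3, 5, 7}.
From 4: component {4, 6, 8}.
That's 2 components.

2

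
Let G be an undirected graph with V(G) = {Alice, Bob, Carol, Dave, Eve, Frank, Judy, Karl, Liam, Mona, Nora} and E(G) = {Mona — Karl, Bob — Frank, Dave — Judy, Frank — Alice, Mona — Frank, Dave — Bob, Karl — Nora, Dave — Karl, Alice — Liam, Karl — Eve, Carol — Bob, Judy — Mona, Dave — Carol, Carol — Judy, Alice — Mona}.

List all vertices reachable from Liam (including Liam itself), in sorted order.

Alice, Bob, Carol, Dave, Eve, Frank, Judy, Karl, Liam, Mona, Nora

Start at Liam.
Its neighbours: Alice.
Then their neighbours: Frank, Mona.
Then next layer: Bob, Judy, Karl.
Then next layer: Carol, Dave, Eve, Nora.
Every vertex is now reached.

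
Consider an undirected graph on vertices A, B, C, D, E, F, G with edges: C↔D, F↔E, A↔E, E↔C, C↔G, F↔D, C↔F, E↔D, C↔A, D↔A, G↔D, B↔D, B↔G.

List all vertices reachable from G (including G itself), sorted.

A, B, C, D, E, F, G

Start at G.
Its neighbours: B, C, D.
Then their neighbours: A, E, F.
Every vertex is now reached.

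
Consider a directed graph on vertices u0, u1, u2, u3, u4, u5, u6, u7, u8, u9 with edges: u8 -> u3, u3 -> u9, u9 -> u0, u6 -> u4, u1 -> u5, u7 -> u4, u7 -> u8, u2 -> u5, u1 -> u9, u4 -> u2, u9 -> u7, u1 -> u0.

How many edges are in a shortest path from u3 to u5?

5

Distance 0: u3.
Distance 1: u9.
Distance 2: u0, u7.
Distance 3: u4, u8.
Distance 4: u2.
Distance 5: u5 — contains u5.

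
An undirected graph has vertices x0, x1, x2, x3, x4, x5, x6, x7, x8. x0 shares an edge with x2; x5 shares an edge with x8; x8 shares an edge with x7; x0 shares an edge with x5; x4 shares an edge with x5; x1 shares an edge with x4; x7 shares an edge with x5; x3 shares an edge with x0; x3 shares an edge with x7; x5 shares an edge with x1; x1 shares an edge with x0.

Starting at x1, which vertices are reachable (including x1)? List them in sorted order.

x0, x1, x2, x3, x4, x5, x7, x8

Start at x1.
Its neighbours: x0, x4, x5.
Then their neighbours: x2, x3, x7, x8.
Nothing further is reachable.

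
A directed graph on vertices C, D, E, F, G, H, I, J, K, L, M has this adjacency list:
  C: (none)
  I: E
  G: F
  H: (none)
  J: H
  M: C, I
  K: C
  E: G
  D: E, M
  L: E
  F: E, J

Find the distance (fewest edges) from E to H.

4

Distance 0: E.
Distance 1: G.
Distance 2: F.
Distance 3: J.
Distance 4: H — contains H.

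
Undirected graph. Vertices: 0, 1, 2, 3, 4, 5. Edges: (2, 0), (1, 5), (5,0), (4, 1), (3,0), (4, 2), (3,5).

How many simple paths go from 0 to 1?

0–2–4–1
0–3–5–1
0–5–1

3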